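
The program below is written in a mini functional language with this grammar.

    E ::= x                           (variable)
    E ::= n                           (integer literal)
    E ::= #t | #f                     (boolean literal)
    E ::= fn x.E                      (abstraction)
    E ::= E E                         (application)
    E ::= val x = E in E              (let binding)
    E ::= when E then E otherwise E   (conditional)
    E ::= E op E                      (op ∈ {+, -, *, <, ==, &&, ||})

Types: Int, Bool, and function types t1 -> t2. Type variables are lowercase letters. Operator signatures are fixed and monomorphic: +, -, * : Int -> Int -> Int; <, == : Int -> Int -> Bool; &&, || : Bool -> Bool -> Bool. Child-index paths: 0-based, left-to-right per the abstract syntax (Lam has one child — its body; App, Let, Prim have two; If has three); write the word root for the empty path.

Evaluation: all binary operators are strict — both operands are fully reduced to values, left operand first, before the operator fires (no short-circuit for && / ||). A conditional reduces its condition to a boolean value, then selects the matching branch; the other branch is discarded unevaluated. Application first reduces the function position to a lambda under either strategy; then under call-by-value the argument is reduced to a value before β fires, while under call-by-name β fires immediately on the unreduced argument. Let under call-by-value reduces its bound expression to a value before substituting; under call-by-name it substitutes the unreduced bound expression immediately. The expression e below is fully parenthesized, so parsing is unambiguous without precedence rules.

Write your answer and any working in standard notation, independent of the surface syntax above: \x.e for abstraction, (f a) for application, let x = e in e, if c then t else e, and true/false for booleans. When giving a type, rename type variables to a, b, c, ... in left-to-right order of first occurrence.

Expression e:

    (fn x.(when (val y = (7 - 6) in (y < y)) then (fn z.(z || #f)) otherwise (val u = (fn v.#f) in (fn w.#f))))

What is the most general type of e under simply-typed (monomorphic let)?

Answer: a -> Bool -> Bool

Working:
  unify Int ~ Int
  unify Int ~ Int
let y : Int
y : Int
  unify Int ~ Int
y : Int
  unify Int ~ Int
  unify Bool ~ Bool
z : b
  unify b ~ Bool
  unify Bool ~ Bool
\z._ : Bool -> Bool
\v._ : c -> Bool
let u : c -> Bool
\w._ : d -> Bool
  unify Bool -> Bool ~ d -> Bool
  unify Bool ~ d
  unify Bool ~ Bool
\x._ : a -> Bool -> Bool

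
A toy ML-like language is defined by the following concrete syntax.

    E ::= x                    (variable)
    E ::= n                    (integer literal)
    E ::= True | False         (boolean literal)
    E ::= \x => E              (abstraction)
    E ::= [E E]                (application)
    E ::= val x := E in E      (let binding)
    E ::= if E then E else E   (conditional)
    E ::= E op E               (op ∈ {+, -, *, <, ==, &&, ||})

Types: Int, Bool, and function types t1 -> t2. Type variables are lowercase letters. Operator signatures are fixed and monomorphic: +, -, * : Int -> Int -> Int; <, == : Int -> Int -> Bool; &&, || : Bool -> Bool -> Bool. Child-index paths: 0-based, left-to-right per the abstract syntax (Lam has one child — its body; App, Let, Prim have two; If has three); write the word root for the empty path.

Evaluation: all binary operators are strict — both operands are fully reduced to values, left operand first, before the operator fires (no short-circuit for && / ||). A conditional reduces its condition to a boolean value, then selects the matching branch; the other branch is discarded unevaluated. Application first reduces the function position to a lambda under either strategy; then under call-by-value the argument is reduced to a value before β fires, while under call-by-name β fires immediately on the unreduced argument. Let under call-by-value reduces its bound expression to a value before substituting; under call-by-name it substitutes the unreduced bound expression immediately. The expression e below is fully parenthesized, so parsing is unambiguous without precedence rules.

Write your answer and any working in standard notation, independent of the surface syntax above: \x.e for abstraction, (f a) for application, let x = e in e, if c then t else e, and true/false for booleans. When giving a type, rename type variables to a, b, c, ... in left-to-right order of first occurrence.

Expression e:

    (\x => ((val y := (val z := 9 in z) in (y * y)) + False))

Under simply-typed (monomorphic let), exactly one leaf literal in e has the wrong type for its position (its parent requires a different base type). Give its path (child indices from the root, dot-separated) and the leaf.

Answer: 0.1 : false

Trace:
let z : Int
z : Int
let y : Int
y : Int
  unify Int ~ Int
y : Int
  unify Int ~ Int
  unify Int ~ Int
  unify Bool ~ Int
  FAIL: mismatch Bool ~ Int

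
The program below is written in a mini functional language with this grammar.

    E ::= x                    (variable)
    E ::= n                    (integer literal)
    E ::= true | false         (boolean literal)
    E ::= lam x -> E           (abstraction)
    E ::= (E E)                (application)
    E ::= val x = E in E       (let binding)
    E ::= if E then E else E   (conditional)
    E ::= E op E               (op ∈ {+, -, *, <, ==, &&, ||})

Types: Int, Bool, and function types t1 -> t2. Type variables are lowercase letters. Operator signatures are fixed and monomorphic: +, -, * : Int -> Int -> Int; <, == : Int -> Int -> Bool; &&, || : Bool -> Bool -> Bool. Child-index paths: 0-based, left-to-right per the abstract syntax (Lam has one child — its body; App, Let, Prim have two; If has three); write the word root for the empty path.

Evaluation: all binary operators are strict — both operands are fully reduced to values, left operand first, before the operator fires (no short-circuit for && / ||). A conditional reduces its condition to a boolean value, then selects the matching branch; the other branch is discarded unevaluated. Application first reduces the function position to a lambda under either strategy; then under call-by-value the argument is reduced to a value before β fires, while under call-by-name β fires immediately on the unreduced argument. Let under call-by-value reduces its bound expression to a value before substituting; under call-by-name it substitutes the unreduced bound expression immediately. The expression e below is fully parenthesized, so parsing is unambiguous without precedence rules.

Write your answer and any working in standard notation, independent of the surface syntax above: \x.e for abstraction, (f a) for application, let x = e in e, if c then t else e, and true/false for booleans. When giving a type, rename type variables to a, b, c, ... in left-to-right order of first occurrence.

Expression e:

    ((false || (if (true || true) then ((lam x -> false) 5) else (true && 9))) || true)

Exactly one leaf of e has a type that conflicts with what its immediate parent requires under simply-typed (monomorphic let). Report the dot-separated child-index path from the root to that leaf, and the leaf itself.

Derivation:
  unify Bool ~ Bool
  unify Bool ~ Bool
  unify Bool ~ Bool
  unify Bool ~ Bool
\x._ : a -> Bool
  unify a -> Bool ~ Int -> b
  unify a ~ Int
  unify Bool ~ b
_ _ : Bool
  unify Bool ~ Bool
  unify Int ~ Bool
  FAIL: mismatch Int ~ Bool

Answer: 0.1.2.1 : 9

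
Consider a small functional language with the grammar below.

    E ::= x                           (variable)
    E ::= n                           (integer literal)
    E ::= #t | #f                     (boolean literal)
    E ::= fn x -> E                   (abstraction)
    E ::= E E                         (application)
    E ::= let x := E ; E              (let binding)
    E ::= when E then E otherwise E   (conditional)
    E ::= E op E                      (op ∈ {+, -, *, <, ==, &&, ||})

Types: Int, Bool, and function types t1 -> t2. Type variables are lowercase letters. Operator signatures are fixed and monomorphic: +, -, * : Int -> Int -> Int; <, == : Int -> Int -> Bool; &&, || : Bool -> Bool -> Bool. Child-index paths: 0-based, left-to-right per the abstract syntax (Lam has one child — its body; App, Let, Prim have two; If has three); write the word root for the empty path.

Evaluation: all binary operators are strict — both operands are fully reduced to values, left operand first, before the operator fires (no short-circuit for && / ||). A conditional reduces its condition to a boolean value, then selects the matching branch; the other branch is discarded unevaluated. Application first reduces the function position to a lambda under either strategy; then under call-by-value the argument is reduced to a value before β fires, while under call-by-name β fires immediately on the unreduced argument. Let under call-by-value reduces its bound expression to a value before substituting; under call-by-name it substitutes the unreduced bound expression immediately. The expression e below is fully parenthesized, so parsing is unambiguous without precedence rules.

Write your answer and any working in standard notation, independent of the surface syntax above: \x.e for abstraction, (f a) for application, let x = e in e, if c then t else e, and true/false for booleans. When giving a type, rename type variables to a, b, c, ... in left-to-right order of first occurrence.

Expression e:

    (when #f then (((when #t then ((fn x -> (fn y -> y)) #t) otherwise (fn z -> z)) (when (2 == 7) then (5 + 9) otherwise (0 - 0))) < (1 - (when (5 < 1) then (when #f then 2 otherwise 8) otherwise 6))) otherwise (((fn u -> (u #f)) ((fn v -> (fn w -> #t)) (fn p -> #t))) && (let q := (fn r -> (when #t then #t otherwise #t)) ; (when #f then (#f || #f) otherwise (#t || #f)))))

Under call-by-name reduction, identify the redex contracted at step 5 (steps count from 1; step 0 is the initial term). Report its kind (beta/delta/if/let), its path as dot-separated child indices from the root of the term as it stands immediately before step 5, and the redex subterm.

Derivation:
step 0: (if false then (((if true then ((\x.(\y.y)) true) else (\z.z)) (if (2 == 7) then (5 + 9) else (0 - 0))) < (1 - (if (5 < 1) then (if false then 2 else 8) else 6))) else (((\u.(u false)) ((\v.(\w.true)) (\p.true))) && (let q = (\r.(if true then true else true)) in (if false then (false || false) else (true || false)))))
step 1: [if@root] (((\u.(u false)) ((\v.(\w.true)) (\p.true))) && (let q = (\r.(if true then true else true)) in (if false then (false || false) else (true || false))))
step 2: [beta@0] ((((\v.(\w.true)) (\p.true)) false) && (let q = (\r.(if true then true else true)) in (if false then (false || false) else (true || false))))
step 3: [beta@0.0] (((\w.true) false) && (let q = (\r.(if true then true else true)) in (if false then (false || false) else (true || false))))
step 4: [beta@0] (true && (let q = (\r.(if true then true else true)) in (if false then (false || false) else (true || false))))
step 5: [let@1] (true && (if false then (false || false) else (true || false)))

Answer: let at 1 : (let q = (\r.(if true then true else true)) in (if false then (false || false) else (true || false)))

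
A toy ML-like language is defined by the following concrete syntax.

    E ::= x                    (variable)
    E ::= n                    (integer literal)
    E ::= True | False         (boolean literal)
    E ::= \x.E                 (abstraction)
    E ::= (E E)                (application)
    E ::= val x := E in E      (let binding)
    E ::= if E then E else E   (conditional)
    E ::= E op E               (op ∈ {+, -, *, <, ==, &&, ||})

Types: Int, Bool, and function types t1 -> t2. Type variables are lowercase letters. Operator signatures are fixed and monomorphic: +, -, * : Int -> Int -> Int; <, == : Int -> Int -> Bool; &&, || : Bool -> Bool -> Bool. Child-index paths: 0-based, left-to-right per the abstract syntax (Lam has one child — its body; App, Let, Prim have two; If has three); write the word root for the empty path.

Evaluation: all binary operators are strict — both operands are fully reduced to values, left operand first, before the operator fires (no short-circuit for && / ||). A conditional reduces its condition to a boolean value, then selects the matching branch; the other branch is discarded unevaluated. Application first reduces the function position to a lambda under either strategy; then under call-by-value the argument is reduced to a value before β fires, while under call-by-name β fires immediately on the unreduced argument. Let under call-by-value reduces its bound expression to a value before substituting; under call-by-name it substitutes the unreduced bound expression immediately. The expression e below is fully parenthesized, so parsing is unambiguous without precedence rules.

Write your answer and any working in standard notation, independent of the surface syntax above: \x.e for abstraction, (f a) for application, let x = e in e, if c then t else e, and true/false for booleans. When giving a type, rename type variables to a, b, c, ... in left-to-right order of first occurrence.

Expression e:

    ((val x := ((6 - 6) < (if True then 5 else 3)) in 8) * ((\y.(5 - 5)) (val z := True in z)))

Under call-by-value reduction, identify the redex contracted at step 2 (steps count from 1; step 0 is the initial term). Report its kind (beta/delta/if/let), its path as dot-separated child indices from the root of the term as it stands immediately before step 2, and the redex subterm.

Derivation:
step 0: ((let x = ((6 - 6) < (if true then 5 else 3)) in 8) * ((\y.(5 - 5)) (let z = true in z)))
step 1: [delta@0.0.0] ((let x = (0 < (if true then 5 else 3)) in 8) * ((\y.(5 - 5)) (let z = true in z)))
step 2: [if@0.0.1] ((let x = (0 < 5) in 8) * ((\y.(5 - 5)) (let z = true in z)))

Answer: if at 0.0.1 : (if true then 5 else 3)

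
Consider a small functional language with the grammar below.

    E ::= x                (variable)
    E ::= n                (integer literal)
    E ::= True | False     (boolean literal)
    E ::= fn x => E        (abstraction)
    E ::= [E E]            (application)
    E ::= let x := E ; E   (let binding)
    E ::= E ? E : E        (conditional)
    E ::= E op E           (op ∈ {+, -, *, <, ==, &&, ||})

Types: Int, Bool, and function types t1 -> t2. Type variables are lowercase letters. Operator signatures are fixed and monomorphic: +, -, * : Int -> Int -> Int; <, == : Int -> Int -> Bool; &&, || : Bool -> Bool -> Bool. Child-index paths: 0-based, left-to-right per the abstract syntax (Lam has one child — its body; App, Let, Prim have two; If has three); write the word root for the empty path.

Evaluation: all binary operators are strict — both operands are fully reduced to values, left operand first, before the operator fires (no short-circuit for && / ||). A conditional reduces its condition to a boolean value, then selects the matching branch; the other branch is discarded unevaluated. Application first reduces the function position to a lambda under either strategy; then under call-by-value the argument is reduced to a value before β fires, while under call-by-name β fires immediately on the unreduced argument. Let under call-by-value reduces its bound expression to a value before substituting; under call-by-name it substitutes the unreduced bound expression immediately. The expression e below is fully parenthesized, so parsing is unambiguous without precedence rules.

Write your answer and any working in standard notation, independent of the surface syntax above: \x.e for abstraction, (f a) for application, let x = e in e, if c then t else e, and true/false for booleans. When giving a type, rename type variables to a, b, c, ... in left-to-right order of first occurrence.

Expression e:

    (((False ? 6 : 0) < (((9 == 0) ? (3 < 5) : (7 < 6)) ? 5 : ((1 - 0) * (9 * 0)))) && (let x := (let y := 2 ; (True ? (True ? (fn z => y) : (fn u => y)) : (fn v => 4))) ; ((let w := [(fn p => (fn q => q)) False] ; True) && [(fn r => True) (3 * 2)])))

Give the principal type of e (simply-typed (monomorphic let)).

Working:
  unify Bool ~ Bool
  unify Int ~ Int
  unify Int ~ Int
  unify Int ~ Int
  unify Int ~ Int
  unify Bool ~ Bool
  unify Int ~ Int
  unify Int ~ Int
  unify Int ~ Int
  unify Int ~ Int
  unify Bool ~ Bool
  unify Bool ~ Bool
  unify Int ~ Int
  unify Int ~ Int
  unify Int ~ Int
  unify Int ~ Int
  unify Int ~ Int
  unify Int ~ Int
  unify Int ~ Int
  unify Int ~ Int
  unify Bool ~ Bool
let y : Int
  unify Bool ~ Bool
  unify Bool ~ Bool
y : Int
\z._ : a -> Int
y : Int
\u._ : b -> Int
  unify a -> Int ~ b -> Int
  unify a ~ b
  unify Int ~ Int
\v._ : c -> Int
  unify b -> Int ~ c -> Int
  unify b ~ c
  unify Int ~ Int
let x : c -> Int
q : e
\q._ : e -> e
\p._ : d -> e -> e
  unify d -> e -> e ~ Bool -> f
  unify d ~ Bool
  unify e -> e ~ f
_ _ : e -> e
let w : e -> e
  unify Bool ~ Bool
\r._ : g -> Bool
  unify Int ~ Int
  unify Int ~ Int
  unify g -> Bool ~ Int -> h
  unify g ~ Int
  unify Bool ~ h
_ _ : Bool
  unify Bool ~ Bool
  unify Bool ~ Bool

Answer: Bool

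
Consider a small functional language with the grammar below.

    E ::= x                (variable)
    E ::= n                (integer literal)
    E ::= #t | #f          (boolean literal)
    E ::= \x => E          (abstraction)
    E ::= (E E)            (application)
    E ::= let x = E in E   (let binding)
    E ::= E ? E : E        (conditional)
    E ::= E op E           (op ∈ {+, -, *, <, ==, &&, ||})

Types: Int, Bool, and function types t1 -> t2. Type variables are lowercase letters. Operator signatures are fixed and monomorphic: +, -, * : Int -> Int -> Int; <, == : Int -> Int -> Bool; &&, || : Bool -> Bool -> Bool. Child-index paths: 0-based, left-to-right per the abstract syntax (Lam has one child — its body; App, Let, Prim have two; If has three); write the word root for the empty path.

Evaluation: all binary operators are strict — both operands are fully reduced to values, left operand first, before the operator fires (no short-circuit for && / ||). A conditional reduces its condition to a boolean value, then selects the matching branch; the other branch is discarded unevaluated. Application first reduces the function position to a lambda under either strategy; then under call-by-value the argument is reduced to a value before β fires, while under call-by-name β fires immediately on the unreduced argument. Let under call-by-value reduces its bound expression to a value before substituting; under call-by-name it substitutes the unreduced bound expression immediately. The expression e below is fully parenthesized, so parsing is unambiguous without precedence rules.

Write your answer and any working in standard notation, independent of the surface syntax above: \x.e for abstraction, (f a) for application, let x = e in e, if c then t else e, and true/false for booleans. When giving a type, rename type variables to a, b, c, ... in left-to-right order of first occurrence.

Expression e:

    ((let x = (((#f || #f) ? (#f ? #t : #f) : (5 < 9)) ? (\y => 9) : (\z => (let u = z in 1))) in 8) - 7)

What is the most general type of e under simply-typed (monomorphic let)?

Working:
  unify Bool ~ Bool
  unify Bool ~ Bool
  unify Bool ~ Bool
  unify Bool ~ Bool
  unify Bool ~ Bool
  unify Int ~ Int
  unify Int ~ Int
  unify Bool ~ Bool
  unify Bool ~ Bool
\y._ : a -> Int
z : b
let u : b
\z._ : b -> Int
  unify a -> Int ~ b -> Int
  unify a ~ b
  unify Int ~ Int
let x : b -> Int
  unify Int ~ Int
  unify Int ~ Int

Answer: Int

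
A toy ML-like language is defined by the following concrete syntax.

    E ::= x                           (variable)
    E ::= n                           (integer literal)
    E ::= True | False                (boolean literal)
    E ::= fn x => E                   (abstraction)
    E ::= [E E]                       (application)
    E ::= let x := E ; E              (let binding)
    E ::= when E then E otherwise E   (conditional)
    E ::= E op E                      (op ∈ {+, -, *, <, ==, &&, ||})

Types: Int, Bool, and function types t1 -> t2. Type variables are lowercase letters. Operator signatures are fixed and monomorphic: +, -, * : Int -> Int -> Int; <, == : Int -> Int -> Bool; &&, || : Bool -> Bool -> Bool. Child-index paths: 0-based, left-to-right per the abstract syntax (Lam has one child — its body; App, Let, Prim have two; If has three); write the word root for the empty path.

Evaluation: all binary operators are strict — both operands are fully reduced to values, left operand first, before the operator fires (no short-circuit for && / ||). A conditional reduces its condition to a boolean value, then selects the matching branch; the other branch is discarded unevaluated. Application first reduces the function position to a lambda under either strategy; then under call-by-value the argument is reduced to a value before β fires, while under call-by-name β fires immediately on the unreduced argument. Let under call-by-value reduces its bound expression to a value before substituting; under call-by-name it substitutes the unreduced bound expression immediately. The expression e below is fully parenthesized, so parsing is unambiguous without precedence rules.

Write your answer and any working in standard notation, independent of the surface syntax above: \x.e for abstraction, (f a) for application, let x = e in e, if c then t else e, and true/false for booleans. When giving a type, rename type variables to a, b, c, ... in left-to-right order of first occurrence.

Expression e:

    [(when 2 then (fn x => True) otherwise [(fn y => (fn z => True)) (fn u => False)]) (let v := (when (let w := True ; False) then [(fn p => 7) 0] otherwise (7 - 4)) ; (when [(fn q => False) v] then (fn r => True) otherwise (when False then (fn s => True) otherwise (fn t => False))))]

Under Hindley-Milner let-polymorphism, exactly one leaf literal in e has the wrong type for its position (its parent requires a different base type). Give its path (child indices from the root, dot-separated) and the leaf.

Answer: 0.0 : 2

Working:
  unify Int ~ Bool
  FAIL: mismatch Int ~ Bool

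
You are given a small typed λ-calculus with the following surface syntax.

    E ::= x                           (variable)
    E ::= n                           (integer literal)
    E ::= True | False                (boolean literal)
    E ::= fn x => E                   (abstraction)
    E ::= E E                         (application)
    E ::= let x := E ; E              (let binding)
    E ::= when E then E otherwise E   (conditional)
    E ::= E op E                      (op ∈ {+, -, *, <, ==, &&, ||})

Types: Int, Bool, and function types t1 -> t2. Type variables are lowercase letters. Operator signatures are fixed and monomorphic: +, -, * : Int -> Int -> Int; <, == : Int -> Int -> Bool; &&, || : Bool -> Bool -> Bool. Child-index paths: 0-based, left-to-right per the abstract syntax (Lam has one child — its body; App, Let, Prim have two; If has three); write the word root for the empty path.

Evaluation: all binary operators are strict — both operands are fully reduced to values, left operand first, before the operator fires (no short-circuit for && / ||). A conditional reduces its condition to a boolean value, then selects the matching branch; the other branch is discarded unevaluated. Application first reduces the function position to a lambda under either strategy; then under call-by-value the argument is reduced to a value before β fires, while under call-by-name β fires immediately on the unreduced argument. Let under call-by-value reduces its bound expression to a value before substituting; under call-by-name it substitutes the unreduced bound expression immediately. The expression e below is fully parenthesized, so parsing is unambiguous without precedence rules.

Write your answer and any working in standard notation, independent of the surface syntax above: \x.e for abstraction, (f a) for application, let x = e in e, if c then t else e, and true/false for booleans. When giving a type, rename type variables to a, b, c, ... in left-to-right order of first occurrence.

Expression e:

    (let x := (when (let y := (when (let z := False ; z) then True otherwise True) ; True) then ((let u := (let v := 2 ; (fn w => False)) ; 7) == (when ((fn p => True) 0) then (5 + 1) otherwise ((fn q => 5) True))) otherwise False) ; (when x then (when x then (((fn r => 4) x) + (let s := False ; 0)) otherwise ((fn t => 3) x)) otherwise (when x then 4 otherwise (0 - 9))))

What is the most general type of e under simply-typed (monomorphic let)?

Working:
let z : Bool
z : Bool
  unify Bool ~ Bool
  unify Bool ~ Bool
let y : Bool
  unify Bool ~ Bool
let v : Int
\w._ : a -> Bool
let u : a -> Bool
  unify Int ~ Int
\p._ : b -> Bool
  unify b -> Bool ~ Int -> c
  unify b ~ Int
  unify Bool ~ c
_ _ : Bool
  unify Bool ~ Bool
  unify Int ~ Int
  unify Int ~ Int
\q._ : d -> Int
  unify d -> Int ~ Bool -> e
  unify d ~ Bool
  unify Int ~ e
_ _ : Int
  unify Int ~ Int
  unify Int ~ Int
  unify Bool ~ Bool
let x : Bool
x : Bool
  unify Bool ~ Bool
x : Bool
  unify Bool ~ Bool
\r._ : f -> Int
x : Bool
  unify f -> Int ~ Bool -> g
  unify f ~ Bool
  unify Int ~ g
_ _ : Int
  unify Int ~ Int
let s : Bool
  unify Int ~ Int
\t._ : h -> Int
x : Bool
  unify h -> Int ~ Bool -> i
  unify h ~ Bool
  unify Int ~ i
_ _ : Int
  unify Int ~ Int
x : Bool
  unify Bool ~ Bool
  unify Int ~ Int
  unify Int ~ Int
  unify Int ~ Int
  unify Int ~ Int

Answer: Int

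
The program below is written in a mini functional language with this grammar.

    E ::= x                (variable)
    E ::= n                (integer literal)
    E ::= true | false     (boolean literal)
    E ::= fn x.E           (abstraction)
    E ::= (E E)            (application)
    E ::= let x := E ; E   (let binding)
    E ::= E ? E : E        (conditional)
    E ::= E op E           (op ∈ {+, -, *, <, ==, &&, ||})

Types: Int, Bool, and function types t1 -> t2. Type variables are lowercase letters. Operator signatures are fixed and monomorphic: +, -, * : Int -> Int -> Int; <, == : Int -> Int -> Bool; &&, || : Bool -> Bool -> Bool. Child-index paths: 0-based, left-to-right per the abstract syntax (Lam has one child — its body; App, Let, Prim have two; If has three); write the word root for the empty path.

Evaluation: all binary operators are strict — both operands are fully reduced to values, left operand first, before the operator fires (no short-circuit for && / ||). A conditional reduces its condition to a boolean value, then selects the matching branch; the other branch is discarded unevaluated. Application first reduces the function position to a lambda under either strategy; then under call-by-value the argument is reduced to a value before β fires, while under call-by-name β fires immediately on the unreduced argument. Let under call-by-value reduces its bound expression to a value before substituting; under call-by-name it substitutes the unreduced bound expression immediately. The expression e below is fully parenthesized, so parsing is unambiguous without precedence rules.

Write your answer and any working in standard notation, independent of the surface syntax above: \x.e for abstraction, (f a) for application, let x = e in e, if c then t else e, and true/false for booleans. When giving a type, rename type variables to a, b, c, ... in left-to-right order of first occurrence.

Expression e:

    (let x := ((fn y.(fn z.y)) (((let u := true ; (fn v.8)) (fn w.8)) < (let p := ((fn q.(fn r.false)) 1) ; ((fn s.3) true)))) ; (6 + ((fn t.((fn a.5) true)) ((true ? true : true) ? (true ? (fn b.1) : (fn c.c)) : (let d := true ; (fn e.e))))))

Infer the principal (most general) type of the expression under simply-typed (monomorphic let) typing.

Answer: Int

Trace:
y : a
\z._ : b -> a
\y._ : a -> b -> a
let u : Bool
\v._ : c -> Int
\w._ : d -> Int
  unify c -> Int ~ (d -> Int) -> e
  unify c ~ d -> Int
  unify Int ~ e
_ _ : Int
  unify Int ~ Int
\r._ : g -> Bool
\q._ : f -> g -> Bool
  unify f -> g -> Bool ~ Int -> h
  unify f ~ Int
  unify g -> Bool ~ h
_ _ : g -> Bool
let p : g -> Bool
\s._ : i -> Int
  unify i -> Int ~ Bool -> j
  unify i ~ Bool
  unify Int ~ j
_ _ : Int
  unify Int ~ Int
  unify a -> b -> a ~ Bool -> k
  unify a ~ Bool
  unify b -> Bool ~ k
_ _ : b -> Bool
let x : b -> Bool
  unify Int ~ Int
\a._ : m -> Int
  unify m -> Int ~ Bool -> n
  unify m ~ Bool
  unify Int ~ n
_ _ : Int
\t._ : l -> Int
  unify Bool ~ Bool
  unify Bool ~ Bool
  unify Bool ~ Bool
  unify Bool ~ Bool
\b._ : o -> Int
c : p
\c._ : p -> p
  unify o -> Int ~ p -> p
  unify o ~ p
  unify Int ~ p
let d : Bool
e : q
\e._ : q -> q
  unify Int -> Int ~ q -> q
  unify Int ~ q
  unify Int ~ Int
  unify l -> Int ~ (Int -> Int) -> r
  unify l ~ Int -> Int
  unify Int ~ r
_ _ : Int
  unify Int ~ Int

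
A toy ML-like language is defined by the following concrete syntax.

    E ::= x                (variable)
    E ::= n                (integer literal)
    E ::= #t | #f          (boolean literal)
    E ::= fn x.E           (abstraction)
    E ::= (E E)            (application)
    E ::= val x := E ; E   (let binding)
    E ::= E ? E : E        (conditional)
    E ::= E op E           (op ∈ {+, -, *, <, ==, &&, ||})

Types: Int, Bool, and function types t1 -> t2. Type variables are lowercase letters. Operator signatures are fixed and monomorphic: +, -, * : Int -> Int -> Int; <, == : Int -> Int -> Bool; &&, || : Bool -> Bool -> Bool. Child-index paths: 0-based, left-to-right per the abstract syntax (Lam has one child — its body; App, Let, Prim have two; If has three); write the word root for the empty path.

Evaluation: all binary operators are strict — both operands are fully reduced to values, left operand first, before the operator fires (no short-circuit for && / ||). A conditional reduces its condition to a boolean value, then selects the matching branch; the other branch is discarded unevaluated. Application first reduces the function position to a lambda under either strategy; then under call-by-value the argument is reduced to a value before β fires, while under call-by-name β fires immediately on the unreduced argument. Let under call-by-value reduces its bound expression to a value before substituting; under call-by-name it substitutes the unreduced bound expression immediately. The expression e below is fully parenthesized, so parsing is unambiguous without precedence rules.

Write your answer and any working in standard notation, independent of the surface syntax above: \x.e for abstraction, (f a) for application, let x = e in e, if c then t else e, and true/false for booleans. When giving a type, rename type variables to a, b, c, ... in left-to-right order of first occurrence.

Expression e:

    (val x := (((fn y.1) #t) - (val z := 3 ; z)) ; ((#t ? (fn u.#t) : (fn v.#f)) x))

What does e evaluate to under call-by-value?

Trace:
step 0: (let x = (((\y.1) true) - (let z = 3 in z)) in ((if true then (\u.true) else (\v.false)) x))
step 1: [beta@0.0] (let x = (1 - (let z = 3 in z)) in ((if true then (\u.true) else (\v.false)) x))
step 2: [let@0.1] (let x = (1 - 3) in ((if true then (\u.true) else (\v.false)) x))
step 3: [delta@0] (let x = -2 in ((if true then (\u.true) else (\v.false)) x))
step 4: [let@root] ((if true then (\u.true) else (\v.false)) -2)
step 5: [if@0] ((\u.true) -2)
step 6: [beta@root] true

Answer: true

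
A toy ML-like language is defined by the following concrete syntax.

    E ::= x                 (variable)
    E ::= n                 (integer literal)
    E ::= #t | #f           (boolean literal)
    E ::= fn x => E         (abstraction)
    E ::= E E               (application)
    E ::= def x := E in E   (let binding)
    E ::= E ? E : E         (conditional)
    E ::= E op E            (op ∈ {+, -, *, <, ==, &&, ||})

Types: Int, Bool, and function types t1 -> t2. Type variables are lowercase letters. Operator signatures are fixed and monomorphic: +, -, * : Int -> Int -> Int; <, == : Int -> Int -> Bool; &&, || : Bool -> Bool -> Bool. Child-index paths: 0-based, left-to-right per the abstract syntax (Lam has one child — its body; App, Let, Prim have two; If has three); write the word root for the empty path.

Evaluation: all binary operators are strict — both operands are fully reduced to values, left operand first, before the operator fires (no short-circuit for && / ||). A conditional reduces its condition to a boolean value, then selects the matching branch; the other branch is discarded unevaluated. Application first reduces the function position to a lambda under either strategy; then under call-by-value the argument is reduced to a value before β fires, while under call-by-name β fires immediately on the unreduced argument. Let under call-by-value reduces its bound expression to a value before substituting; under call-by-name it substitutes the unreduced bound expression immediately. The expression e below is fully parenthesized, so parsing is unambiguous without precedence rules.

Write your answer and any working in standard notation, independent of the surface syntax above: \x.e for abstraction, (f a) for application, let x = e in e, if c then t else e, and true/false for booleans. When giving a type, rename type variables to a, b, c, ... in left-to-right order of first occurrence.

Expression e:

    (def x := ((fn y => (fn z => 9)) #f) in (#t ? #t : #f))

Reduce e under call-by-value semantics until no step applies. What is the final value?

Working:
step 0: (let x = ((\y.(\z.9)) false) in (if true then true else false))
step 1: [beta@0] (let x = (\z.9) in (if true then true else false))
step 2: [let@root] (if true then true else false)
step 3: [if@root] true

Answer: true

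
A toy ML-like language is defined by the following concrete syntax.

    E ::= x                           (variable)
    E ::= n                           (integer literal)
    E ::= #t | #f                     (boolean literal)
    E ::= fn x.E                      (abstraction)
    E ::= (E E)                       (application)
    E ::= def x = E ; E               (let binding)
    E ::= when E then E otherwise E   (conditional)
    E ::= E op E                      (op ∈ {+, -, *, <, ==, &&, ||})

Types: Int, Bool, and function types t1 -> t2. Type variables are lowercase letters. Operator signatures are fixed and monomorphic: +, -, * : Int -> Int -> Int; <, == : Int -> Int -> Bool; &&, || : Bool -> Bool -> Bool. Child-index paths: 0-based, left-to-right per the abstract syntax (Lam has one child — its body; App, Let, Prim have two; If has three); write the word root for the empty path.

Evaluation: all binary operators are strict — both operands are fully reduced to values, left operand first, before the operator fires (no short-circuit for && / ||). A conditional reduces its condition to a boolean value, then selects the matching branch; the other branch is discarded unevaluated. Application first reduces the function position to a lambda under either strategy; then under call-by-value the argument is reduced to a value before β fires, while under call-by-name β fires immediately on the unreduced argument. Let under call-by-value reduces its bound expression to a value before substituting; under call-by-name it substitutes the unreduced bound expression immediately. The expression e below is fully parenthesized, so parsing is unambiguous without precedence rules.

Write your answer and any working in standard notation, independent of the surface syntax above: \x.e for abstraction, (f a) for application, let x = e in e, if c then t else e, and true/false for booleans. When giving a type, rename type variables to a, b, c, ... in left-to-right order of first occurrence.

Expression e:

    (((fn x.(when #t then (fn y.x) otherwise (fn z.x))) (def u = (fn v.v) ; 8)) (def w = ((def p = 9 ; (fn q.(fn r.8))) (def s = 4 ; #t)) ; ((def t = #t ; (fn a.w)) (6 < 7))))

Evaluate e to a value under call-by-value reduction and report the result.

Answer: 8

Working:
step 0: (((\x.(if true then (\y.x) else (\z.x))) (let u = (\v.v) in 8)) (let w = ((let p = 9 in (\q.(\r.8))) (let s = 4 in true)) in ((let t = true in (\a.w)) (6 < 7))))
step 1: [let@0.1] (((\x.(if true then (\y.x) else (\z.x))) 8) (let w = ((let p = 9 in (\q.(\r.8))) (let s = 4 in true)) in ((let t = true in (\a.w)) (6 < 7))))
step 2: [beta@0] ((if true then (\y.8) else (\z.8)) (let w = ((let p = 9 in (\q.(\r.8))) (let s = 4 in true)) in ((let t = true in (\a.w)) (6 < 7))))
step 3: [if@0] ((\y.8) (let w = ((let p = 9 in (\q.(\r.8))) (let s = 4 in true)) in ((let t = true in (\a.w)) (6 < 7))))
step 4: [let@1.0.0] ((\y.8) (let w = ((\q.(\r.8)) (let s = 4 in true)) in ((let t = true in (\a.w)) (6 < 7))))
step 5: [let@1.0.1] ((\y.8) (let w = ((\q.(\r.8)) true) in ((let t = true in (\a.w)) (6 < 7))))
step 6: [beta@1.0] ((\y.8) (let w = (\r.8) in ((let t = true in (\a.w)) (6 < 7))))
step 7: [let@1] ((\y.8) ((let t = true in (\a.(\r.8))) (6 < 7)))
step 8: [let@1.0] ((\y.8) ((\a.(\r.8)) (6 < 7)))
step 9: [delta@1.1] ((\y.8) ((\a.(\r.8)) true))
step 10: [beta@1] ((\y.8) (\r.8))
step 11: [beta@root] 8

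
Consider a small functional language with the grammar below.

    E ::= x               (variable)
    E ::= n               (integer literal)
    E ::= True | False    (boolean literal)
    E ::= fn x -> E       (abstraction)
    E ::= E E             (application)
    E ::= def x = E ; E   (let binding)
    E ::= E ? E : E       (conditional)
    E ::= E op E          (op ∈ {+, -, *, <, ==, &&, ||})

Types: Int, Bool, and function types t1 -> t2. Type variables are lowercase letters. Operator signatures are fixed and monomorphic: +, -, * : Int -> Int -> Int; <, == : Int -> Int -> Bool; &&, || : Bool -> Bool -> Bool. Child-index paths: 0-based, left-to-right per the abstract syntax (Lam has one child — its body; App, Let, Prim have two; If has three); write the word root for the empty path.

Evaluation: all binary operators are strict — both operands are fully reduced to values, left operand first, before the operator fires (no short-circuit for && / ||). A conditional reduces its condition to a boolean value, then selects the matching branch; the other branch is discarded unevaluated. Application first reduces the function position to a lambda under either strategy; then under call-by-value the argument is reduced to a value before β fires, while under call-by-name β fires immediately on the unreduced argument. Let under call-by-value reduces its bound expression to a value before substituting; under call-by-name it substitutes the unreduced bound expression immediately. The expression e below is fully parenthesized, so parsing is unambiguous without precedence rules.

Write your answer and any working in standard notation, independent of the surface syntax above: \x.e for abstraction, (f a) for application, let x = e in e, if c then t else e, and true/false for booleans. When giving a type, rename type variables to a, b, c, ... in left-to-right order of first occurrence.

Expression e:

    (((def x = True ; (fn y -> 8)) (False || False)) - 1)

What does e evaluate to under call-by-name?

Answer: 7

Derivation:
step 0: (((let x = true in (\y.8)) (false || false)) - 1)
step 1: [let@0.0] (((\y.8) (false || false)) - 1)
step 2: [beta@0] (8 - 1)
step 3: [delta@root] 7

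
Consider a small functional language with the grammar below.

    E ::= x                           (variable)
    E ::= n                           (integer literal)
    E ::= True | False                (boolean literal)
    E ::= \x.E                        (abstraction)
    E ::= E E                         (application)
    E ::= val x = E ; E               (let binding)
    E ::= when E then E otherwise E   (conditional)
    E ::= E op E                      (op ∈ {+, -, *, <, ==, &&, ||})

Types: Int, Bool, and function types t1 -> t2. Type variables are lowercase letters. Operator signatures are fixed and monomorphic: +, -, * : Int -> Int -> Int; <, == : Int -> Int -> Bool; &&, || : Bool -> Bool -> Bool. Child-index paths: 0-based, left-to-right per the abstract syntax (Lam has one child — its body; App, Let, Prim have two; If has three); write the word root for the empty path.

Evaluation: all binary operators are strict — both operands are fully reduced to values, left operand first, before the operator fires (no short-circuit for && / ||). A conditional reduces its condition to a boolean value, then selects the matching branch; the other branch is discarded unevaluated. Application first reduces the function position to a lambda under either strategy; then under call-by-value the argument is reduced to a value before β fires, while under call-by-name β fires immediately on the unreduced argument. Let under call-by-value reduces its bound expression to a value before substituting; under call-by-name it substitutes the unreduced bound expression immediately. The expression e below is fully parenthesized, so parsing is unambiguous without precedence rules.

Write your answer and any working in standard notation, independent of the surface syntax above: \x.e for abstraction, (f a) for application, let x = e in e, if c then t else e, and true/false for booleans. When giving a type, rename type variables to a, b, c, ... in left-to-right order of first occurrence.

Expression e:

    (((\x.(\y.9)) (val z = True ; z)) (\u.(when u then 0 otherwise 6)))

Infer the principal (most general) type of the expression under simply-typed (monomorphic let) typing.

Trace:
\y._ : b -> Int
\x._ : a -> b -> Int
let z : Bool
z : Bool
  unify a -> b -> Int ~ Bool -> c
  unify a ~ Bool
  unify b -> Int ~ c
_ _ : b -> Int
u : d
  unify d ~ Bool
  unify Int ~ Int
\u._ : Bool -> Int
  unify b -> Int ~ (Bool -> Int) -> e
  unify b ~ Bool -> Int
  unify Int ~ e
_ _ : Int

Answer: Int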